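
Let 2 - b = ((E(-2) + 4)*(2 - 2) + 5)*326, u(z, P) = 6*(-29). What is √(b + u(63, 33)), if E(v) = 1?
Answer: I*√1802 ≈ 42.45*I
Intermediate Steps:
u(z, P) = -174
b = -1628 (b = 2 - ((1 + 4)*(2 - 2) + 5)*326 = 2 - (5*0 + 5)*326 = 2 - (0 + 5)*326 = 2 - 5*326 = 2 - 1*1630 = 2 - 1630 = -1628)
√(b + u(63, 33)) = √(-1628 - 174) = √(-1802) = I*√1802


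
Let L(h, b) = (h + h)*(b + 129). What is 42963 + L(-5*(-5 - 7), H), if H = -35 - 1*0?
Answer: 54243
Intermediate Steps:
H = -35 (H = -35 + 0 = -35)
L(h, b) = 2*h*(129 + b) (L(h, b) = (2*h)*(129 + b) = 2*h*(129 + b))
42963 + L(-5*(-5 - 7), H) = 42963 + 2*(-5*(-5 - 7))*(129 - 35) = 42963 + 2*(-5*(-12))*94 = 42963 + 2*60*94 = 42963 + 11280 = 54243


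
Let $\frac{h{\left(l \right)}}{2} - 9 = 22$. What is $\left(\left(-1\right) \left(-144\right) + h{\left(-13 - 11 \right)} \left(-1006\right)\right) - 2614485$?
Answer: $-2676713$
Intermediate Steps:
$h{\left(l \right)} = 62$ ($h{\left(l \right)} = 18 + 2 \cdot 22 = 18 + 44 = 62$)
$\left(\left(-1\right) \left(-144\right) + h{\left(-13 - 11 \right)} \left(-1006\right)\right) - 2614485 = \left(\left(-1\right) \left(-144\right) + 62 \left(-1006\right)\right) - 2614485 = \left(144 - 62372\right) - 2614485 = -62228 - 2614485 = -2676713$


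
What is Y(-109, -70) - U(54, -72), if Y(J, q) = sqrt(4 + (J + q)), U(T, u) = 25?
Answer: -25 + 5*I*sqrt(7) ≈ -25.0 + 13.229*I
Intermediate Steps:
Y(J, q) = sqrt(4 + J + q)
Y(-109, -70) - U(54, -72) = sqrt(4 - 109 - 70) - 1*25 = sqrt(-175) - 25 = 5*I*sqrt(7) - 25 = -25 + 5*I*sqrt(7)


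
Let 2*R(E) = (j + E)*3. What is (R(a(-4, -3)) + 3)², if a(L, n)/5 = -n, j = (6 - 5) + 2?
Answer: 900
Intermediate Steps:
j = 3 (j = 1 + 2 = 3)
a(L, n) = -5*n (a(L, n) = 5*(-n) = -5*n)
R(E) = 9/2 + 3*E/2 (R(E) = ((3 + E)*3)/2 = (9 + 3*E)/2 = 9/2 + 3*E/2)
(R(a(-4, -3)) + 3)² = ((9/2 + 3*(-5*(-3))/2) + 3)² = ((9/2 + (3/2)*15) + 3)² = ((9/2 + 45/2) + 3)² = (27 + 3)² = 30² = 900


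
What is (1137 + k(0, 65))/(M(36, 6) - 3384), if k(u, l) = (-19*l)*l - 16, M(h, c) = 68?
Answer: 39577/1658 ≈ 23.870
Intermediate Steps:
k(u, l) = -16 - 19*l² (k(u, l) = -19*l² - 16 = -16 - 19*l²)
(1137 + k(0, 65))/(M(36, 6) - 3384) = (1137 + (-16 - 19*65²))/(68 - 3384) = (1137 + (-16 - 19*4225))/(-3316) = (1137 + (-16 - 80275))*(-1/3316) = (1137 - 80291)*(-1/3316) = -79154*(-1/3316) = 39577/1658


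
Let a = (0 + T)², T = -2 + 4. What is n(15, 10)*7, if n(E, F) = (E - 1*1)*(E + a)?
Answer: 1862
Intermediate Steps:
T = 2
a = 4 (a = (0 + 2)² = 2² = 4)
n(E, F) = (-1 + E)*(4 + E) (n(E, F) = (E - 1*1)*(E + 4) = (E - 1)*(4 + E) = (-1 + E)*(4 + E))
n(15, 10)*7 = (-4 + 15² + 3*15)*7 = (-4 + 225 + 45)*7 = 266*7 = 1862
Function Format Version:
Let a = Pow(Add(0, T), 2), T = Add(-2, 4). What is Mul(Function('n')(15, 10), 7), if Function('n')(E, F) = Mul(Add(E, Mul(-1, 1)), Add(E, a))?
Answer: 1862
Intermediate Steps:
T = 2
a = 4 (a = Pow(Add(0, 2), 2) = Pow(2, 2) = 4)
Function('n')(E, F) = Mul(Add(-1, E), Add(4, E)) (Function('n')(E, F) = Mul(Add(E, Mul(-1, 1)), Add(E, 4)) = Mul(Add(E, -1), Add(4, E)) = Mul(Add(-1, E), Add(4, E)))
Mul(Function('n')(15, 10), 7) = Mul(Add(-4, Pow(15, 2), Mul(3, 15)), 7) = Mul(Add(-4, 225, 45), 7) = Mul(266, 7) = 1862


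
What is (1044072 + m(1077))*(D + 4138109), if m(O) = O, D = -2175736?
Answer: 2050972178577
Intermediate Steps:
(1044072 + m(1077))*(D + 4138109) = (1044072 + 1077)*(-2175736 + 4138109) = 1045149*1962373 = 2050972178577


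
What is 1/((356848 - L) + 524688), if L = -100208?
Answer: 1/981744 ≈ 1.0186e-6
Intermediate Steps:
1/((356848 - L) + 524688) = 1/((356848 - 1*(-100208)) + 524688) = 1/((356848 + 100208) + 524688) = 1/(457056 + 524688) = 1/981744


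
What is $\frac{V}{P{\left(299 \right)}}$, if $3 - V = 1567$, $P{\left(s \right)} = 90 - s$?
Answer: $\frac{1564}{209} \approx 7.4833$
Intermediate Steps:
$V = -1564$ ($V = 3 - 1567 = -1564$)
$\frac{V}{P{\left(299 \right)}} = - \frac{1564}{90 - 299} = - \frac{1564}{-209} = \left(-1564\right) \left(- \frac{1}{209}\right) = \frac{1564}{209}$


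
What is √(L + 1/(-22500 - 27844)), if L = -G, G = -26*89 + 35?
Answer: 5*√57761672374/25172 ≈ 47.739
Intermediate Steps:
G = -2279 (G = -2314 + 35 = -2279)
L = 2279 (L = -1*(-2279) = 2279)
√(L + 1/(-22500 - 27844)) = √(2279 + 1/(-22500 - 27844)) = √(2279 + 1/(-50344)) = √(2279 - 1/50344) = √(114733975/50344) = 5*√57761672374/25172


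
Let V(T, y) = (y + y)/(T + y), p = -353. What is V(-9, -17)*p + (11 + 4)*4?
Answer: -5221/13 ≈ -401.62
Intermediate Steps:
V(T, y) = 2*y/(T + y) (V(T, y) = (2*y)/(T + y) = 2*y/(T + y))
V(-9, -17)*p + (11 + 4)*4 = (2*(-17)/(-9 - 17))*(-353) + (11 + 4)*4 = (2*(-17)/(-26))*(-353) + 15*4 = (2*(-17)*(-1/26))*(-353) + 60 = (17/13)*(-353) + 60 = -6001/13 + 60 = -5221/13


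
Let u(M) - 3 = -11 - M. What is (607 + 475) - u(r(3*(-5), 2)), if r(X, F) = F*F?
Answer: 1094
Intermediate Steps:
r(X, F) = F²
u(M) = -8 - M (u(M) = 3 + (-11 - M) = -8 - M)
(607 + 475) - u(r(3*(-5), 2)) = (607 + 475) - (-8 - 1*2²) = 1082 - (-8 - 1*4) = 1082 - (-8 - 4) = 1082 - 1*(-12) = 1082 + 12 = 1094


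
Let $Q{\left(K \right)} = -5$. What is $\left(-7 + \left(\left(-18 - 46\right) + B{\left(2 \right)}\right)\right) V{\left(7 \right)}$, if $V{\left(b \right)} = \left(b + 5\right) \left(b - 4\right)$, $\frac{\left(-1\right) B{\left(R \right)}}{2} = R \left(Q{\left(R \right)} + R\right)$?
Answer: $-2124$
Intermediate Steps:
$B{\left(R \right)} = - 2 R \left(-5 + R\right)$
$V{\left(b \right)} = \left(-4 + b\right) \left(5 + b\right)$ ($V{\left(b \right)} = \left(5 + b\right) \left(-4 + b\right) = \left(-4 + b\right) \left(5 + b\right)$)
$\left(-7 + \left(\left(-18 - 46\right) + B{\left(2 \right)}\right)\right) V{\left(7 \right)} = \left(-7 + \left(\left(-18 - 46\right) + 2 \cdot 2 \left(5 - 2\right)\right)\right) \left(-20 + 7 + 7^{2}\right) = \left(-7 - \left(64 - 4 \left(5 - 2\right)\right)\right) \left(-20 + 7 + 49\right) = \left(-7 - \left(64 - 12\right)\right) 36 = \left(-7 + \left(-64 + 12\right)\right) 36 = \left(-7 - 52\right) 36 = \left(-59\right) 36 = -2124$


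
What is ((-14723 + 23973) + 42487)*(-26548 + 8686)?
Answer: -924126294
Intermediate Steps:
((-14723 + 23973) + 42487)*(-26548 + 8686) = (9250 + 42487)*(-17862) = 51737*(-17862) = -924126294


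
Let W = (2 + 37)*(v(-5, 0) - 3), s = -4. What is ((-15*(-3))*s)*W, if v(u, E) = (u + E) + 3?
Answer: 35100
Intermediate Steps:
v(u, E) = 3 + E + u (v(u, E) = (E + u) + 3 = 3 + E + u)
W = -195 (W = (2 + 37)*((3 + 0 - 5) - 3) = 39*(-2 - 3) = 39*(-5) = -195)
((-15*(-3))*s)*W = (-15*(-3)*(-4))*(-195) = (45*(-4))*(-195) = -180*(-195) = 35100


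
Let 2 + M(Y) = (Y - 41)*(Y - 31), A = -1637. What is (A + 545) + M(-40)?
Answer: 4657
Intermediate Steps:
M(Y) = -2 + (-41 + Y)*(-31 + Y) (M(Y) = -2 + (Y - 41)*(Y - 31) = -2 + (-41 + Y)*(-31 + Y))
(A + 545) + M(-40) = (-1637 + 545) + (1269 + (-40)² - 72*(-40)) = -1092 + (1269 + 1600 + 2880) = -1092 + 5749 = 4657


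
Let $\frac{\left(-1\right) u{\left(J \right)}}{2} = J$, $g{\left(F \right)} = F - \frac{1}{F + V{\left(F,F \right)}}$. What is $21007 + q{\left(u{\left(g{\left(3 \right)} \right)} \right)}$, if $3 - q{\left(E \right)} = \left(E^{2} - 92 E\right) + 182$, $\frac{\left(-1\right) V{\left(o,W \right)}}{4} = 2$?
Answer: $\frac{504956}{25} \approx 20198.0$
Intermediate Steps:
$V{\left(o,W \right)} = -8$ ($V{\left(o,W \right)} = \left(-4\right) 2 = -8$)
$g{\left(F \right)} = F - \frac{1}{-8 + F}$ ($g{\left(F \right)} = F - \frac{1}{F - 8} = F - \frac{1}{-8 + F}$)
$u{\left(J \right)} = - 2 J$
$q{\left(E \right)} = -179 - E^{2} + 92 E$ ($q{\left(E \right)} = 3 - \left(\left(E^{2} - 92 E\right) + 182\right) = 3 - \left(182 + E^{2} - 92 E\right) = -179 - E^{2} + 92 E$)
$21007 + q{\left(u{\left(g{\left(3 \right)} \right)} \right)} = 21007 - \left(179 + \left(- 2 \frac{-1 + 3^{2} - 24}{-8 + 3}\right)^{2} - - 184 \frac{-1 + 3^{2} - 24}{-8 + 3}\right) = 21007 - \left(179 + \left(- 2 \frac{-1 + 9 - 24}{-5}\right)^{2} - - 184 \frac{-1 + 9 - 24}{-5}\right) = 21007 - \left(179 + \left(- 2 \left(\left(- \frac{1}{5}\right) \left(-16\right)\right)\right)^{2} - - 184 \left(\left(- \frac{1}{5}\right) \left(-16\right)\right)\right) = 21007 - \left(179 + \left(\left(-2\right) \frac{16}{5}\right)^{2} - \left(-184\right) \frac{16}{5}\right) = 21007 - \frac{20219}{25} = \frac{504956}{25}$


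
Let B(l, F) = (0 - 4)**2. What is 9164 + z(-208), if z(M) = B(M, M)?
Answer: 9180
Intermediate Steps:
B(l, F) = 16 (B(l, F) = (-4)**2 = 16)
z(M) = 16
9164 + z(-208) = 9164 + 16 = 9180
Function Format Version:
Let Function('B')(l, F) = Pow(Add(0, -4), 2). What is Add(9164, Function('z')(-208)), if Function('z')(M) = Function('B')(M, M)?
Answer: 9180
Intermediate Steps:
Function('B')(l, F) = 16 (Function('B')(l, F) = Pow(-4, 2) = 16)
Function('z')(M) = 16
Add(9164, Function('z')(-208)) = Add(9164, 16) = 9180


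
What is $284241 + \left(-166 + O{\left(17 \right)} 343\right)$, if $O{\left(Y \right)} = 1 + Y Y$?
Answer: $383545$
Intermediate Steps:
$O{\left(Y \right)} = 1 + Y^{2}$
$284241 + \left(-166 + O{\left(17 \right)} 343\right) = 284241 - \left(166 - \left(1 + 17^{2}\right) 343\right) = 284241 - \left(166 - \left(1 + 289\right) 343\right) = 284241 + \left(-166 + 290 \cdot 343\right) = 284241 + \left(-166 + 99470\right) = 284241 + 99304 = 383545$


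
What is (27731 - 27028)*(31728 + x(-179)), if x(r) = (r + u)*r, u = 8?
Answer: 43822911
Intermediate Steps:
x(r) = r*(8 + r) (x(r) = (r + 8)*r = (8 + r)*r = r*(8 + r))
(27731 - 27028)*(31728 + x(-179)) = (27731 - 27028)*(31728 - 179*(8 - 179)) = 703*(31728 - 179*(-171)) = 703*(31728 + 30609) = 703*62337 = 43822911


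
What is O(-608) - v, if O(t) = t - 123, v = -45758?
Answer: 45027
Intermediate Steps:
O(t) = -123 + t
O(-608) - v = (-123 - 608) - 1*(-45758) = -731 + 45758 = 45027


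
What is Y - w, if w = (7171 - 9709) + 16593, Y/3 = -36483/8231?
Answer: -115796154/8231 ≈ -14068.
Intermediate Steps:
Y = -109449/8231 (Y = 3*(-36483/8231) = -109449/8231 ≈ -13.297)
w = 14055 (w = -2538 + 16593 = 14055)
Y - w = -109449/8231 - 1*14055 = -109449/8231 - 14055 = -115796154/8231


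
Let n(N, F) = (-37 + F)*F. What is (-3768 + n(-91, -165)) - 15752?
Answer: 13810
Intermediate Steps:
n(N, F) = F*(-37 + F)
(-3768 + n(-91, -165)) - 15752 = (-3768 - 165*(-37 - 165)) - 15752 = (-3768 - 165*(-202)) - 15752 = (-3768 + 33330) - 15752 = 29562 - 15752 = 13810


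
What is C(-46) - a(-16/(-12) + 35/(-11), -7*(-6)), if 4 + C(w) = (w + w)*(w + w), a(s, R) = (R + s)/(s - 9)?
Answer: 3030005/358 ≈ 8463.7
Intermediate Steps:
a(s, R) = (R + s)/(-9 + s)
C(w) = -4 + 4*w**2 (C(w) = -4 + (w + w)*(w + w) = -4 + (2*w)*(2*w) = -4 + 4*w**2)
C(-46) - a(-16/(-12) + 35/(-11), -7*(-6)) = (-4 + 4*(-46)**2) - (-7*(-6) + (-16/(-12) + 35/(-11)))/(-9 + (-16/(-12) + 35/(-11))) = (-4 + 4*2116) - (42 + (-16*(-1/12) + 35*(-1/11)))/(-9 + (-16*(-1/12) + 35*(-1/11))) = (-4 + 8464) - (42 + (4/3 - 35/11))/(-9 + (4/3 - 35/11)) = 8460 - (42 - 61/33)/(-9 - 61/33) = 8460 - 1325/((-358/33)*33) = 8460 - (-33)*1325/(358*33) = 8460 - 1*(-1325/358) = 8460 + 1325/358 = 3030005/358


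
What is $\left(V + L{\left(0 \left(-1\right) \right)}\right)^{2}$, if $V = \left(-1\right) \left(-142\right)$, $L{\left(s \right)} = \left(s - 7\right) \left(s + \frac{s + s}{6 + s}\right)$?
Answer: $20164$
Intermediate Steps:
$L{\left(s \right)} = \left(-7 + s\right) \left(s + \frac{2 s}{6 + s}\right)$
$V = 142$
$\left(V + L{\left(0 \left(-1\right) \right)}\right)^{2} = \left(142 + \frac{0 \left(-1\right) \left(-56 + 0 \left(-1\right) + \left(0 \left(-1\right)\right)^{2}\right)}{6 + 0 \left(-1\right)}\right)^{2} = \left(142 + \frac{0 \left(-56 + 0 + 0^{2}\right)}{6 + 0}\right)^{2} = \left(142 + \frac{0 \left(-56 + 0 + 0\right)}{6}\right)^{2} = \left(142 + 0 \cdot \frac{1}{6} \left(-56\right)\right)^{2} = \left(142 + 0\right)^{2} = 142^{2} = 20164$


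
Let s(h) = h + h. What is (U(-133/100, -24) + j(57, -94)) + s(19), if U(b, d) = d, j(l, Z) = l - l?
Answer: 14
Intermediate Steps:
j(l, Z) = 0
s(h) = 2*h
(U(-133/100, -24) + j(57, -94)) + s(19) = (-24 + 0) + 2*19 = -24 + 38 = 14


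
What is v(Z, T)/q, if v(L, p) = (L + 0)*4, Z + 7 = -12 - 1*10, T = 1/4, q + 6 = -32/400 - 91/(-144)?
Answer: 417600/19613 ≈ 21.292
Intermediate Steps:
q = -19613/3600 (q = -6 + (-32/400 - 91/(-144)) = -6 + (-32*1/400 - 91*(-1/144)) = -6 + (-2/25 + 91/144) = -6 + 1987/3600 = -19613/3600 ≈ -5.4481)
T = 1/4 ≈ 0.25000
Z = -29 (Z = -7 + (-12 - 1*10) = -7 + (-12 - 10) = -7 - 22 = -29)
v(L, p) = 4*L (v(L, p) = L*4 = 4*L)
v(Z, T)/q = (4*(-29))/(-19613/3600) = -116*(-3600/19613) = 417600/19613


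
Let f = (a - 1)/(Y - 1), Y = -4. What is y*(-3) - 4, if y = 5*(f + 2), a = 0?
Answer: -37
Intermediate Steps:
f = 1/5 (f = (0 - 1)/(-4 - 1) = -1/(-5) = -1*(-1/5) = 1/5 ≈ 0.20000)
y = 11 (y = 5*(1/5 + 2) = 5*(11/5) = 11)
y*(-3) - 4 = 11*(-3) - 4 = -33 - 4 = -37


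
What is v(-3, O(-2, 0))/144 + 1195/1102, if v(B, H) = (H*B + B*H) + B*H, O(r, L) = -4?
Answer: 2941/2204 ≈ 1.3344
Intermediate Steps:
v(B, H) = 3*B*H (v(B, H) = (B*H + B*H) + B*H = 2*B*H + B*H = 3*B*H)
v(-3, O(-2, 0))/144 + 1195/1102 = (3*(-3)*(-4))/144 + 1195/1102 = 36*(1/144) + 1195*(1/1102) = ¼ + 1195/1102 = 2941/2204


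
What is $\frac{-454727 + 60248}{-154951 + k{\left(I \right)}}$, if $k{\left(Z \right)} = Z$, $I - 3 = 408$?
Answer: $\frac{394479}{154540} \approx 2.5526$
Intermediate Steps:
$I = 411$ ($I = 3 + 408 = 411$)
$\frac{-454727 + 60248}{-154951 + k{\left(I \right)}} = \frac{-454727 + 60248}{-154951 + 411} = - \frac{394479}{-154540} = \left(-394479\right) \left(- \frac{1}{154540}\right) = \frac{394479}{154540}$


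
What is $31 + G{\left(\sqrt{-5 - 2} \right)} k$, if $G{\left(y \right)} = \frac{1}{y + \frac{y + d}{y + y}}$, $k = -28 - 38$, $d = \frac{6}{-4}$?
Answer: $\frac{26963}{989} + \frac{8184 i \sqrt{7}}{989} \approx 27.263 + 21.894 i$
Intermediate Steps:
$d = - \frac{3}{2}$ ($d = 6 \left(- \frac{1}{4}\right) = - \frac{3}{2} \approx -1.5$)
$k = -66$
$G{\left(y \right)} = \frac{1}{y + \frac{- \frac{3}{2} + y}{2 y}}$ ($G{\left(y \right)} = \frac{1}{y + \frac{y - \frac{3}{2}}{y + y}} = \frac{1}{y + \frac{- \frac{3}{2} + y}{2 y}}$)
$31 + G{\left(\sqrt{-5 - 2} \right)} k = 31 + \frac{4 \sqrt{-5 - 2}}{-3 + 2 \sqrt{-5 - 2} + 4 \left(\sqrt{-5 - 2}\right)^{2}} \left(-66\right) = 31 + \frac{4 \sqrt{-7}}{-3 + 2 \sqrt{-7} + 4 \left(\sqrt{-7}\right)^{2}} \left(-66\right) = 31 + \frac{4 i \sqrt{7}}{-3 + 2 i \sqrt{7} + 4 \left(i \sqrt{7}\right)^{2}} \left(-66\right) = 31 + \frac{4 i \sqrt{7}}{-3 + 2 i \sqrt{7} + 4 \left(-7\right)} \left(-66\right) = 31 + \frac{4 i \sqrt{7}}{-3 + 2 i \sqrt{7} - 28} \left(-66\right) = 31 + \frac{4 i \sqrt{7}}{-31 + 2 i \sqrt{7}} \left(-66\right) = 31 - \frac{264 i \sqrt{7}}{-31 + 2 i \sqrt{7}}$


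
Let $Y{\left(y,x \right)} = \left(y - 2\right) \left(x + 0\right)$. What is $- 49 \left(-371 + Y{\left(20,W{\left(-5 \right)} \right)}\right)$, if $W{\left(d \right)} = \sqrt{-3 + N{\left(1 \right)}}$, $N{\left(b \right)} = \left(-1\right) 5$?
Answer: $18179 - 1764 i \sqrt{2} \approx 18179.0 - 2494.7 i$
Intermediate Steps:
$N{\left(b \right)} = -5$
$W{\left(d \right)} = 2 i \sqrt{2}$ ($W{\left(d \right)} = \sqrt{-3 - 5} = \sqrt{-8} = 2 i \sqrt{2}$)
$Y{\left(y,x \right)} = x \left(-2 + y\right)$ ($Y{\left(y,x \right)} = \left(-2 + y\right) x = x \left(-2 + y\right)$)
$- 49 \left(-371 + Y{\left(20,W{\left(-5 \right)} \right)}\right) = - 49 \left(-371 + 2 i \sqrt{2} \left(-2 + 20\right)\right) = - 49 \left(-371 + 2 i \sqrt{2} \cdot 18\right) = - 49 \left(-371 + 36 i \sqrt{2}\right) = 18179 - 1764 i \sqrt{2}$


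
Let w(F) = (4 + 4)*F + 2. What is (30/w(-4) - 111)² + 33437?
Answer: 45981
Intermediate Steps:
w(F) = 2 + 8*F (w(F) = 8*F + 2 = 2 + 8*F)
(30/w(-4) - 111)² + 33437 = (30/(2 + 8*(-4)) - 111)² + 33437 = (30/(2 - 32) - 111)² + 33437 = (30/(-30) - 111)² + 33437 = (30*(-1/30) - 111)² + 33437 = (-1 - 111)² + 33437 = (-112)² + 33437 = 12544 + 33437 = 45981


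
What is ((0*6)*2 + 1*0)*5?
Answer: 0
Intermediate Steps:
((0*6)*2 + 1*0)*5 = (0*2 + 0)*5 = (0 + 0)*5 = 0*5 = 0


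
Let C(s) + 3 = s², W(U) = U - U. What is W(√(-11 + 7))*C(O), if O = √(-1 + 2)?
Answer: 0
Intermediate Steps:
W(U) = 0
O = 1 (O = √1 = 1)
C(s) = -3 + s²
W(√(-11 + 7))*C(O) = 0*(-3 + 1²) = 0*(-3 + 1) = 0*(-2) = 0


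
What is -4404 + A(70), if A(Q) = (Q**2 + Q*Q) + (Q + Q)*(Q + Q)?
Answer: 24996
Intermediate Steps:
A(Q) = 6*Q**2 (A(Q) = (Q**2 + Q**2) + (2*Q)*(2*Q) = 2*Q**2 + 4*Q**2 = 6*Q**2)
-4404 + A(70) = -4404 + 6*70**2 = -4404 + 6*4900 = -4404 + 29400 = 24996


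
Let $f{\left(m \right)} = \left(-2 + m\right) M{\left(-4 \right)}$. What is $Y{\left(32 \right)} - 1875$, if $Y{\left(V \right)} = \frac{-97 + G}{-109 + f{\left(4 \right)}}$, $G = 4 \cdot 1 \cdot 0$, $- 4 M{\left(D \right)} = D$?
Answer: $- \frac{200528}{107} \approx -1874.1$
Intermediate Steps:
$M{\left(D \right)} = - \frac{D}{4}$
$f{\left(m \right)} = -2 + m$ ($f{\left(m \right)} = \left(-2 + m\right) \left(\left(- \frac{1}{4}\right) \left(-4\right)\right) = \left(-2 + m\right) 1 = -2 + m$)
$G = 0$ ($G = 4 \cdot 0 = 0$)
$Y{\left(V \right)} = \frac{97}{107}$ ($Y{\left(V \right)} = \frac{-97 + 0}{-109 + \left(-2 + 4\right)} = - \frac{97}{-109 + 2} = - \frac{97}{-107} = \left(-97\right) \left(- \frac{1}{107}\right) = \frac{97}{107}$)
$Y{\left(32 \right)} - 1875 = \frac{97}{107} - 1875 = - \frac{200528}{107}$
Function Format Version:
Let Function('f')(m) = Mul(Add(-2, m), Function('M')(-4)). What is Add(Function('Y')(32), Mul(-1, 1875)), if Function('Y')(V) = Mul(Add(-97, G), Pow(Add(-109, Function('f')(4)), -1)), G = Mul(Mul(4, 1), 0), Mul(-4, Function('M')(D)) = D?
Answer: Rational(-200528, 107) ≈ -1874.1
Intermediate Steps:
Function('M')(D) = Mul(Rational(-1, 4), D)
Function('f')(m) = Add(-2, m) (Function('f')(m) = Mul(Add(-2, m), Mul(Rational(-1, 4), -4)) = Mul(Add(-2, m), 1) = Add(-2, m))
G = 0 (G = Mul(4, 0) = 0)
Function('Y')(V) = Rational(97, 107) (Function('Y')(V) = Mul(Add(-97, 0), Pow(Add(-109, Add(-2, 4)), -1)) = Mul(-97, Pow(Add(-109, 2), -1)) = Mul(-97, Pow(-107, -1)) = Mul(-97, Rational(-1, 107)) = Rational(97, 107))
Add(Function('Y')(32), Mul(-1, 1875)) = Add(Rational(97, 107), Mul(-1, 1875)) = Add(Rational(97, 107), -1875) = Rational(-200528, 107)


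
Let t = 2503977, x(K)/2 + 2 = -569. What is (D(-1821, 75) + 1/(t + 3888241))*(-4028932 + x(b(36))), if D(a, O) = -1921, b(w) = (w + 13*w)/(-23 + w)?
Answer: 24743547655333749/3196109 ≈ 7.7418e+9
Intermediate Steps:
b(w) = 14*w/(-23 + w) (b(w) = (14*w)/(-23 + w) = 14*w/(-23 + w))
x(K) = -1142 (x(K) = -4 + 2*(-569) = -4 - 1138 = -1142)
(D(-1821, 75) + 1/(t + 3888241))*(-4028932 + x(b(36))) = (-1921 + 1/(2503977 + 3888241))*(-4028932 - 1142) = (-1921 + 1/6392218)*(-4030074) = -12279450777/6392218*(-4030074) = 24743547655333749/3196109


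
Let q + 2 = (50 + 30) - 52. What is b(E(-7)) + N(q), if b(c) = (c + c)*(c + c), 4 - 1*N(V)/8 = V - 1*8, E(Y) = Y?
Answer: 84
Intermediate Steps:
q = 26 (q = -2 + ((50 + 30) - 52) = -2 + (80 - 52) = -2 + 28 = 26)
N(V) = 96 - 8*V (N(V) = 32 - 8*(V - 1*8) = 32 - 8*(V - 8) = 32 - 8*(-8 + V) = 32 + (64 - 8*V) = 96 - 8*V)
b(c) = 4*c² (b(c) = (2*c)*(2*c) = 4*c²)
b(E(-7)) + N(q) = 4*(-7)² + (96 - 8*26) = 4*49 + (96 - 208) = 196 - 112 = 84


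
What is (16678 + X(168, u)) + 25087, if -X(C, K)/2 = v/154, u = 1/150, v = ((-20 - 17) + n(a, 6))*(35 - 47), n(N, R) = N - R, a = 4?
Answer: 3215437/77 ≈ 41759.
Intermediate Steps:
v = 468 (v = ((-20 - 17) + (4 - 1*6))*(35 - 47) = (-37 + (4 - 6))*(-12) = (-37 - 2)*(-12) = -39*(-12) = 468)
u = 1/150 ≈ 0.0066667
X(C, K) = -468/77 (X(C, K) = -936/154 = -2*234/77 = -468/77)
(16678 + X(168, u)) + 25087 = (16678 - 468/77) + 25087 = 1283738/77 + 25087 = 3215437/77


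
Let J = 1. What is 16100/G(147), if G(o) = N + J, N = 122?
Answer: 16100/123 ≈ 130.89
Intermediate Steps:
G(o) = 123 (G(o) = 122 + 1 = 123)
16100/G(147) = 16100/123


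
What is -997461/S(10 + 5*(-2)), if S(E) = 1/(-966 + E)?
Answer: 963547326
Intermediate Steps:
-997461/S(10 + 5*(-2)) = -(-953572716 - 9974610) = -997461/(1/(-966 + (10 - 10))) = -997461/(1/(-966 + 0)) = -997461/(1/(-966)) = -997461/(-1/966) = -997461*(-966) = 963547326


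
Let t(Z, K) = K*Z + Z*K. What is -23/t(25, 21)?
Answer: -23/1050 ≈ -0.021905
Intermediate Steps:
t(Z, K) = 2*K*Z (t(Z, K) = K*Z + K*Z = 2*K*Z)
-23/t(25, 21) = -23/(2*21*25) = -23/1050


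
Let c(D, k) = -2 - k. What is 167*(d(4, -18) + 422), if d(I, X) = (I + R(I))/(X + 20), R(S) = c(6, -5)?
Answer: 142117/2 ≈ 71059.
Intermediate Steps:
R(S) = 3 (R(S) = -2 - 1*(-5) = -2 + 5 = 3)
d(I, X) = (3 + I)/(20 + X) (d(I, X) = (I + 3)/(X + 20) = (3 + I)/(20 + X))
167*(d(4, -18) + 422) = 167*((3 + 4)/(20 - 18) + 422) = 167*(7/2 + 422) = 167*(851/2) = 142117/2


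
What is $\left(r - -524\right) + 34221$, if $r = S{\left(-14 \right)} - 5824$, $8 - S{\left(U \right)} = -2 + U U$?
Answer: $28735$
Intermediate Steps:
$S{\left(U \right)} = 10 - U^{2}$ ($S{\left(U \right)} = 8 - \left(-2 + U U\right) = 8 - \left(-2 + U^{2}\right) = 10 - U^{2}$)
$r = -6010$ ($r = \left(10 - \left(-14\right)^{2}\right) - 5824 = \left(10 - 196\right) - 5824 = -186 - 5824 = -6010$)
$\left(r - -524\right) + 34221 = \left(-6010 - -524\right) + 34221 = \left(-6010 + 524\right) + 34221 = -5486 + 34221 = 28735$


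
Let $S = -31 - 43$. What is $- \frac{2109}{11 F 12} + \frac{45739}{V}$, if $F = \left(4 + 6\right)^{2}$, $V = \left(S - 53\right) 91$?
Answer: $- \frac{209376171}{50850800} \approx -4.1175$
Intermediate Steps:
$S = -74$ ($S = -31 - 43 = -74$)
$V = -11557$ ($V = \left(-74 - 53\right) 91 = \left(-127\right) 91 = -11557$)
$F = 100$ ($F = 10^{2} = 100$)
$- \frac{2109}{11 F 12} + \frac{45739}{V} = - \frac{2109}{11 \cdot 100 \cdot 12} + \frac{45739}{-11557} = - \frac{2109}{1100 \cdot 12} + 45739 \left(- \frac{1}{11557}\right) = - \frac{2109}{13200} - \frac{45739}{11557} = \left(-2109\right) \frac{1}{13200} - \frac{45739}{11557} = - \frac{703}{4400} - \frac{45739}{11557} = - \frac{209376171}{50850800}$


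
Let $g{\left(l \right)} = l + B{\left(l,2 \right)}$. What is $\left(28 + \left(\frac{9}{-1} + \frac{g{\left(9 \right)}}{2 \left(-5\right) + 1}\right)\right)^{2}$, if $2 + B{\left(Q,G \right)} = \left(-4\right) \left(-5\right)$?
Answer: $256$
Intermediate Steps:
$B{\left(Q,G \right)} = 18$ ($B{\left(Q,G \right)} = -2 - -20 = -2 + 20 = 18$)
$g{\left(l \right)} = 18 + l$ ($g{\left(l \right)} = l + 18 = 18 + l$)
$\left(28 + \left(\frac{9}{-1} + \frac{g{\left(9 \right)}}{2 \left(-5\right) + 1}\right)\right)^{2} = \left(28 + \left(\frac{9}{-1} + \frac{18 + 9}{2 \left(-5\right) + 1}\right)\right)^{2} = \left(28 + \left(9 \left(-1\right) + \frac{27}{-10 + 1}\right)\right)^{2} = \left(28 - \left(9 - \frac{27}{-9}\right)\right)^{2} = \left(28 + \left(-9 + 27 \left(- \frac{1}{9}\right)\right)\right)^{2} = \left(28 - 12\right)^{2} = 16^{2} = 256$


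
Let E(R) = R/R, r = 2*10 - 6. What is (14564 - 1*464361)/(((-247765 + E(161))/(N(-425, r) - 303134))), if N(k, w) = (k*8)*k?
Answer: 7781937897/3754 ≈ 2.0730e+6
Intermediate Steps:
r = 14 (r = 20 - 6 = 14)
E(R) = 1
N(k, w) = 8*k² (N(k, w) = (8*k)*k = 8*k²)
(14564 - 1*464361)/(((-247765 + E(161))/(N(-425, r) - 303134))) = (14564 - 1*464361)/(((-247765 + 1)/(8*(-425)² - 303134))) = (14564 - 464361)/((-247764/(8*180625 - 303134))) = -449797/((-247764/(1445000 - 303134))) = -449797/((-247764/1141866)) = -449797/((-247764*1/1141866)) = -449797/(-3754/17301) = -449797*(-17301/3754) = 7781937897/3754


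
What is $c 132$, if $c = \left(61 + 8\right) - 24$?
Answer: $5940$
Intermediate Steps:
$c = 45$ ($c = 69 - 24 = 45$)
$c 132 = 45 \cdot 132 = 5940$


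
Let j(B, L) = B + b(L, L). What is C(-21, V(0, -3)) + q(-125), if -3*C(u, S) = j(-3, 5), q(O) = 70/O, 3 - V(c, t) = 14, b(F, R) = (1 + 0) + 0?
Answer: 8/75 ≈ 0.10667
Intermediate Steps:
b(F, R) = 1 (b(F, R) = 1 + 0 = 1)
V(c, t) = -11 (V(c, t) = 3 - 1*14 = 3 - 14 = -11)
j(B, L) = 1 + B (j(B, L) = B + 1 = 1 + B)
C(u, S) = 2/3 (C(u, S) = -(1 - 3)/3 = -1/3*(-2) = 2/3)
C(-21, V(0, -3)) + q(-125) = 2/3 + 70/(-125) = 2/3 + 70*(-1/125) = 2/3 - 14/25 = 8/75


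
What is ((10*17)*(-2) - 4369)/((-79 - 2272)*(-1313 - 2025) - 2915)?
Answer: -4709/7844723 ≈ -0.00060028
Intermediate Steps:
((10*17)*(-2) - 4369)/((-79 - 2272)*(-1313 - 2025) - 2915) = (170*(-2) - 4369)/(-2351*(-3338) - 2915) = (-340 - 4369)/(7847638 - 2915) = -4709/7844723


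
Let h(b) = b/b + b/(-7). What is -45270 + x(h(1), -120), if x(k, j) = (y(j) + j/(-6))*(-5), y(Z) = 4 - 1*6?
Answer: -45360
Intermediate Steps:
h(b) = 1 - b/7 (h(b) = 1 + b*(-⅐) = 1 - b/7)
y(Z) = -2 (y(Z) = 4 - 6 = -2)
x(k, j) = 10 + 5*j/6 (x(k, j) = (-2 + j/(-6))*(-5) = (-2 + j*(-⅙))*(-5) = (-2 - j/6)*(-5) = 10 + 5*j/6)
-45270 + x(h(1), -120) = -45270 + (10 + (⅚)*(-120)) = -45270 + (10 - 100) = -45270 - 90 = -45360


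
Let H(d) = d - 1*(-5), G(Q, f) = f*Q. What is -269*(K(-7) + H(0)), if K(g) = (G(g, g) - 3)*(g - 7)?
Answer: 171891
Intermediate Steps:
G(Q, f) = Q*f
K(g) = (-7 + g)*(-3 + g²) (K(g) = (g*g - 3)*(g - 7) = (g² - 3)*(-7 + g) = (-3 + g²)*(-7 + g) = (-7 + g)*(-3 + g²))
H(d) = 5 + d (H(d) = d + 5 = 5 + d)
-269*(K(-7) + H(0)) = -269*((21 + (-7)³ - 7*(-7)² - 3*(-7)) + (5 + 0)) = -269*((21 - 343 - 7*49 + 21) + 5) = -269*((21 - 343 - 343 + 21) + 5) = -269*(-644 + 5) = -269*(-639) = 171891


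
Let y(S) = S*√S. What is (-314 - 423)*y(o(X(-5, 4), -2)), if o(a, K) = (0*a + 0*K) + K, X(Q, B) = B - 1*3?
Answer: 1474*I*√2 ≈ 2084.6*I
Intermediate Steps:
X(Q, B) = -3 + B (X(Q, B) = B - 3 = -3 + B)
o(a, K) = K (o(a, K) = (0 + 0) + K = 0 + K = K)
y(S) = S^(3/2)
(-314 - 423)*y(o(X(-5, 4), -2)) = (-314 - 423)*(-2)^(3/2) = -(-1474)*I*√2 = 1474*I*√2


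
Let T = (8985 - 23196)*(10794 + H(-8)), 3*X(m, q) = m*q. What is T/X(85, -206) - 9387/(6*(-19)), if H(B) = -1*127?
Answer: 4333976202/166345 ≈ 26054.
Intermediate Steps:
X(m, q) = m*q/3 (X(m, q) = (m*q)/3 = m*q/3)
H(B) = -127
T = -151588737 (T = (8985 - 23196)*(10794 - 127) = -14211*10667 = -151588737)
T/X(85, -206) - 9387/(6*(-19)) = -151588737/((⅓)*85*(-206)) - 9387/(6*(-19)) = -151588737/(-17510/3) - 9387/(-114) = -151588737*(-3/17510) - 9387*(-1/114) = 454766211/17510 + 3129/38 = 4333976202/166345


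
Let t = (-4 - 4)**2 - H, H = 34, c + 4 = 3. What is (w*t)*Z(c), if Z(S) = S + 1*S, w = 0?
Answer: 0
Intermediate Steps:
c = -1 (c = -4 + 3 = -1)
Z(S) = 2*S (Z(S) = S + S = 2*S)
t = 30 (t = (-4 - 4)**2 - 1*34 = (-8)**2 - 34 = 64 - 34 = 30)
(w*t)*Z(c) = (0*30)*(2*(-1)) = 0*(-2) = 0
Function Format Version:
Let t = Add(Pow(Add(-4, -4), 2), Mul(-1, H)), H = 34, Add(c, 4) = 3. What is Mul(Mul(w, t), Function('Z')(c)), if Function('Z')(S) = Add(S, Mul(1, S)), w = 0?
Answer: 0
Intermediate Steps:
c = -1 (c = Add(-4, 3) = -1)
Function('Z')(S) = Mul(2, S) (Function('Z')(S) = Add(S, S) = Mul(2, S))
t = 30 (t = Add(Pow(Add(-4, -4), 2), Mul(-1, 34)) = Add(Pow(-8, 2), -34) = Add(64, -34) = 30)
Mul(Mul(w, t), Function('Z')(c)) = Mul(Mul(0, 30), Mul(2, -1)) = Mul(0, -2) = 0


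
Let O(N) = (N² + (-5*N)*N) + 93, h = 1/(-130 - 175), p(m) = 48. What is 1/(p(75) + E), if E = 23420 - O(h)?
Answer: 93025/2174459379 ≈ 4.2781e-5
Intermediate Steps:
h = -1/305 (h = 1/(-305) = -1/305 ≈ -0.0032787)
O(N) = 93 - 4*N² (O(N) = (N² - 5*N²) + 93 = -4*N² + 93 = 93 - 4*N²)
E = 2169994179/93025 (E = 23420 - (93 - 4*(-1/305)²) = 23420 - (93 - 4*1/93025) = 23420 - (93 - 4/93025) = 23420 - 1*8651321/93025 = 23420 - 8651321/93025 = 2169994179/93025 ≈ 23327.)
1/(p(75) + E) = 1/(48 + 2169994179/93025) = 1/(2174459379/93025) = 93025/2174459379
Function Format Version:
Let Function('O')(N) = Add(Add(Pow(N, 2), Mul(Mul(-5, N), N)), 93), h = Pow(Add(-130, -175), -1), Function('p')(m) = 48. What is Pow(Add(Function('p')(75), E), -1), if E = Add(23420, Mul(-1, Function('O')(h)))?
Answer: Rational(93025, 2174459379) ≈ 4.2781e-5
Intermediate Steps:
h = Rational(-1, 305) (h = Pow(-305, -1) = Rational(-1, 305) ≈ -0.0032787)
Function('O')(N) = Add(93, Mul(-4, Pow(N, 2))) (Function('O')(N) = Add(Add(Pow(N, 2), Mul(-5, Pow(N, 2))), 93) = Add(Mul(-4, Pow(N, 2)), 93) = Add(93, Mul(-4, Pow(N, 2))))
E = Rational(2169994179, 93025) (E = Add(23420, Mul(-1, Add(93, Mul(-4, Pow(Rational(-1, 305), 2))))) = Add(23420, Mul(-1, Add(93, Mul(-4, Rational(1, 93025))))) = Add(23420, Mul(-1, Add(93, Rational(-4, 93025)))) = Add(23420, Mul(-1, Rational(8651321, 93025))) = Add(23420, Rational(-8651321, 93025)) = Rational(2169994179, 93025) ≈ 23327.)
Pow(Add(Function('p')(75), E), -1) = Pow(Add(48, Rational(2169994179, 93025)), -1) = Pow(Rational(2174459379, 93025), -1) = Rational(93025, 2174459379)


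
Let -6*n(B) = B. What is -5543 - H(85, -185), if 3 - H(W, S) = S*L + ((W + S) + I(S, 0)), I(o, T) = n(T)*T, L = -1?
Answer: -5461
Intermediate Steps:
n(B) = -B/6
I(o, T) = -T**2/6 (I(o, T) = (-T/6)*T = -T**2/6)
H(W, S) = 3 - W (H(W, S) = 3 - (S*(-1) + ((W + S) - 1/6*0**2)) = 3 - (-S + ((S + W) - 1/6*0)) = 3 - (-S + ((S + W) + 0)) = 3 - (-S + (S + W)) = 3 - W)
-5543 - H(85, -185) = -5543 - (3 - 1*85) = -5543 - (3 - 85) = -5543 - 1*(-82) = -5543 + 82 = -5461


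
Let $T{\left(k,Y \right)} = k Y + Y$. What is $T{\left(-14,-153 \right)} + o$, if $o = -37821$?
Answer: $-35832$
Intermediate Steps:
$T{\left(k,Y \right)} = Y + Y k$ ($T{\left(k,Y \right)} = Y k + Y = Y + Y k$)
$T{\left(-14,-153 \right)} + o = - 153 \left(1 - 14\right) - 37821 = \left(-153\right) \left(-13\right) - 37821 = 1989 - 37821 = -35832$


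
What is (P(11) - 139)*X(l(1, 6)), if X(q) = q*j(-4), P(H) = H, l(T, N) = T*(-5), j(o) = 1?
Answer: 640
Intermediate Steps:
l(T, N) = -5*T
X(q) = q (X(q) = q*1 = q)
(P(11) - 139)*X(l(1, 6)) = (11 - 139)*(-5*1) = -128*(-5) = 640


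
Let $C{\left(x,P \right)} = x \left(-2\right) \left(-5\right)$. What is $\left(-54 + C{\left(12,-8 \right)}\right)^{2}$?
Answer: $4356$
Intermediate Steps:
$C{\left(x,P \right)} = 10 x$ ($C{\left(x,P \right)} = - 2 x \left(-5\right) = 10 x$)
$\left(-54 + C{\left(12,-8 \right)}\right)^{2} = \left(-54 + 10 \cdot 12\right)^{2} = \left(-54 + 120\right)^{2} = 66^{2} = 4356$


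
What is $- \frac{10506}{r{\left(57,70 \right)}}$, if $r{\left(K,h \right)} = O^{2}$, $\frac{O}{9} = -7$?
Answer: $- \frac{3502}{1323} \approx -2.647$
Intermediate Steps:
$O = -63$ ($O = 9 \left(-7\right) = -63$)
$r{\left(K,h \right)} = 3969$ ($r{\left(K,h \right)} = \left(-63\right)^{2} = 3969$)
$- \frac{10506}{r{\left(57,70 \right)}} = - \frac{10506}{3969} = \left(-10506\right) \frac{1}{3969} = - \frac{3502}{1323}$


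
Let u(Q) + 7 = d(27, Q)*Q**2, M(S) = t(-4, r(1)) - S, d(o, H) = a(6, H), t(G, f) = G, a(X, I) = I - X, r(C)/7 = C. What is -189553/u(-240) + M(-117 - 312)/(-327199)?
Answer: 3294086416/272722425929 ≈ 0.012079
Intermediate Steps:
r(C) = 7*C
d(o, H) = -6 + H (d(o, H) = H - 1*6 = H - 6 = -6 + H)
M(S) = -4 - S
u(Q) = -7 + Q**2*(-6 + Q) (u(Q) = -7 + (-6 + Q)*Q**2 = -7 + Q**2*(-6 + Q))
-189553/u(-240) + M(-117 - 312)/(-327199) = -189553/(-7 + (-240)**2*(-6 - 240)) + (-4 - (-117 - 312))/(-327199) = -189553/(-7 + 57600*(-246)) + (-4 - 1*(-429))*(-1/327199) = -189553/(-7 - 14169600) + (-4 + 429)*(-1/327199) = -189553/(-14169607) + 425*(-1/327199) = -189553*(-1/14169607) - 25/19247 = 189553/14169607 - 25/19247 = 3294086416/272722425929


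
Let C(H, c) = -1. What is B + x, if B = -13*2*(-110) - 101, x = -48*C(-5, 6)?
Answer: 2807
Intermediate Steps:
x = 48 (x = -48*(-1) = 48)
B = 2759 (B = -26*(-110) - 101 = 2860 - 101 = 2759)
B + x = 2759 + 48 = 2807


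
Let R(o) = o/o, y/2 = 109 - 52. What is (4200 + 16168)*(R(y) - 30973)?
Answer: -630837696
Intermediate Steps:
y = 114 (y = 2*(109 - 52) = 2*57 = 114)
R(o) = 1
(4200 + 16168)*(R(y) - 30973) = (4200 + 16168)*(1 - 30973) = 20368*(-30972) = -630837696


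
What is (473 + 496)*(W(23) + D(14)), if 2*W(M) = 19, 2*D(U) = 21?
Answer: 19380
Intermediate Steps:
D(U) = 21/2 (D(U) = (1/2)*21 = 21/2)
W(M) = 19/2 (W(M) = (1/2)*19 = 19/2)
(473 + 496)*(W(23) + D(14)) = (473 + 496)*(19/2 + 21/2) = 969*20 = 19380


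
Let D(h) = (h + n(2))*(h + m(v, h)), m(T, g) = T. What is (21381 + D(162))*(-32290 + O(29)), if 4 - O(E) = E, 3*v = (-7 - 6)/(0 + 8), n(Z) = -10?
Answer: -4451972920/3 ≈ -1.4840e+9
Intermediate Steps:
v = -13/24 (v = ((-7 - 6)/(0 + 8))/3 = (-13/8)/3 = (-13*1/8)/3 = (1/3)*(-13/8) = -13/24 ≈ -0.54167)
O(E) = 4 - E
D(h) = (-10 + h)*(-13/24 + h) (D(h) = (h - 10)*(h - 13/24) = (-10 + h)*(-13/24 + h))
(21381 + D(162))*(-32290 + O(29)) = (21381 + (65/12 + 162**2 - 253/24*162))*(-32290 + (4 - 1*29)) = (21381 + (65/12 + 26244 - 6831/4))*(-32290 + (4 - 29)) = (21381 + 73625/3)*(-32290 - 25) = (137768/3)*(-32315) = -4451972920/3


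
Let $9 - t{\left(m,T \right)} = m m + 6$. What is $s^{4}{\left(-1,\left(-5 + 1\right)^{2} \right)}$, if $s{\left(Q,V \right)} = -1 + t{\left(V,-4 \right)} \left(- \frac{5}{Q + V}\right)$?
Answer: $\frac{3906250000}{81} \approx 4.8225 \cdot 10^{7}$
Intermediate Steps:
$t{\left(m,T \right)} = 3 - m^{2}$ ($t{\left(m,T \right)} = 9 - \left(m m + 6\right) = 9 - \left(m^{2} + 6\right) = 9 - \left(6 + m^{2}\right) = 3 - m^{2}$)
$s{\left(Q,V \right)} = -1 - \frac{5 \left(3 - V^{2}\right)}{Q + V}$ ($s{\left(Q,V \right)} = -1 + \left(3 - V^{2}\right) \left(- \frac{5}{Q + V}\right) = -1 - \frac{5 \left(3 - V^{2}\right)}{Q + V}$)
$s^{4}{\left(-1,\left(-5 + 1\right)^{2} \right)} = \left(\frac{-15 - -1 - \left(-5 + 1\right)^{2} + 5 \left(\left(-5 + 1\right)^{2}\right)^{2}}{-1 + \left(-5 + 1\right)^{2}}\right)^{4} = \left(\frac{-15 + 1 - \left(-4\right)^{2} + 5 \left(\left(-4\right)^{2}\right)^{2}}{-1 + \left(-4\right)^{2}}\right)^{4} = \left(\frac{-15 + 1 - 16 + 5 \cdot 16^{2}}{-1 + 16}\right)^{4} = \left(\frac{-15 + 1 - 16 + 5 \cdot 256}{15}\right)^{4} = \left(\frac{-15 + 1 - 16 + 1280}{15}\right)^{4} = \left(\frac{1}{15} \cdot 1250\right)^{4} = \left(\frac{250}{3}\right)^{4} = \frac{3906250000}{81}$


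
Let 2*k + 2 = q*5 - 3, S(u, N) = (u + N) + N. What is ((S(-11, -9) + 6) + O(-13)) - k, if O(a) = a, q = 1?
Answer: -36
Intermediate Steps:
S(u, N) = u + 2*N (S(u, N) = (N + u) + N = u + 2*N)
k = 0 (k = -1 + (1*5 - 3)/2 = -1 + (5 - 3)/2 = -1 + (½)*2 = -1 + 1 = 0)
((S(-11, -9) + 6) + O(-13)) - k = (((-11 + 2*(-9)) + 6) - 13) - 1*0 = (((-11 - 18) + 6) - 13) + 0 = ((-29 + 6) - 13) + 0 = (-23 - 13) + 0 = -36 + 0 = -36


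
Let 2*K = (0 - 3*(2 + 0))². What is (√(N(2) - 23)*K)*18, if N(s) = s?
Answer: 324*I*√21 ≈ 1484.8*I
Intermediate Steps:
K = 18 (K = (0 - 3*(2 + 0))²/2 = (0 - 3*2)²/2 = (0 - 6)²/2 = (½)*(-6)² = (½)*36 = 18)
(√(N(2) - 23)*K)*18 = (√(2 - 23)*18)*18 = (√(-21)*18)*18 = ((I*√21)*18)*18 = (18*I*√21)*18 = 324*I*√21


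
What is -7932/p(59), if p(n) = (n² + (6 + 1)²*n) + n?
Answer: -7932/6431 ≈ -1.2334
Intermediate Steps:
p(n) = n² + 50*n (p(n) = (n² + 7²*n) + n = (n² + 49*n) + n = n² + 50*n)
-7932/p(59) = -7932*1/(59*(50 + 59)) = -7932/(59*109) = -7932/6431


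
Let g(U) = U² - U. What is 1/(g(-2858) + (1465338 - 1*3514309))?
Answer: 1/6122051 ≈ 1.6334e-7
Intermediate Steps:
1/(g(-2858) + (1465338 - 1*3514309)) = 1/(-2858*(-1 - 2858) + (1465338 - 1*3514309)) = 1/(-2858*(-2859) + (1465338 - 3514309)) = 1/(8171022 - 2048971) = 1/6122051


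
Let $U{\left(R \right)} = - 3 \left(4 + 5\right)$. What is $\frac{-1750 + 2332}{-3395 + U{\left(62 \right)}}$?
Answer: $- \frac{291}{1711} \approx -0.17008$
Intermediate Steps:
$U{\left(R \right)} = -27$ ($U{\left(R \right)} = \left(-3\right) 9 = -27$)
$\frac{-1750 + 2332}{-3395 + U{\left(62 \right)}} = \frac{-1750 + 2332}{-3395 - 27} = \frac{582}{-3422} = 582 \left(- \frac{1}{3422}\right) = - \frac{291}{1711}$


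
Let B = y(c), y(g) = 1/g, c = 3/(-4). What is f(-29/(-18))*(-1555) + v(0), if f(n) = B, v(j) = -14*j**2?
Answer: 6220/3 ≈ 2073.3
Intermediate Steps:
c = -3/4 (c = 3*(-1/4) = -3/4 ≈ -0.75000)
y(g) = 1/g
B = -4/3 (B = 1/(-3/4) = -4/3 ≈ -1.3333)
f(n) = -4/3
f(-29/(-18))*(-1555) + v(0) = -4/3*(-1555) - 14*0**2 = 6220/3 - 14*0 = 6220/3 + 0 = 6220/3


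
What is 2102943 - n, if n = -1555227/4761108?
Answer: 1112482255119/529012 ≈ 2.1029e+6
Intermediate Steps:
n = -172803/529012 (n = -1555227*1/4761108 = -172803/529012 ≈ -0.32665)
2102943 - n = 2102943 - 1*(-172803/529012) = 2102943 + 172803/529012 = 1112482255119/529012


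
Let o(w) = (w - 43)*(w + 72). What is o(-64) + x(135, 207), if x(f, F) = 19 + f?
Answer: -702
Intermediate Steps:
o(w) = (-43 + w)*(72 + w)
o(-64) + x(135, 207) = (-3096 + (-64)² + 29*(-64)) + (19 + 135) = (-3096 + 4096 - 1856) + 154 = -856 + 154 = -702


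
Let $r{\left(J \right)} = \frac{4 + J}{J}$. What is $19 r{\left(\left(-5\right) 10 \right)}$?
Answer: $\frac{437}{25} \approx 17.48$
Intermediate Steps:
$r{\left(J \right)} = \frac{4 + J}{J}$
$19 r{\left(\left(-5\right) 10 \right)} = 19 \frac{4 - 50}{\left(-5\right) 10} = 19 \frac{4 - 50}{-50} = 19 \left(\left(- \frac{1}{50}\right) \left(-46\right)\right) = 19 \cdot \frac{23}{25} = \frac{437}{25}$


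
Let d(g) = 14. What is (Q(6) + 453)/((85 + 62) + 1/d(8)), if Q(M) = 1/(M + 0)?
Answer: 19033/6177 ≈ 3.0813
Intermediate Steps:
Q(M) = 1/M
(Q(6) + 453)/((85 + 62) + 1/d(8)) = (1/6 + 453)/((85 + 62) + 1/14) = (⅙ + 453)/(147 + 1/14) = 2719/(6*(2059/14)) = (2719/6)*(14/2059) = 19033/6177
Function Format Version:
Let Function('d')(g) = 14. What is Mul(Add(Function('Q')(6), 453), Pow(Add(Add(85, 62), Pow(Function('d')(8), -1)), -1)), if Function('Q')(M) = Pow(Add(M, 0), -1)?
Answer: Rational(19033, 6177) ≈ 3.0813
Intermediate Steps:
Function('Q')(M) = Pow(M, -1)
Mul(Add(Function('Q')(6), 453), Pow(Add(Add(85, 62), Pow(Function('d')(8), -1)), -1)) = Mul(Add(Pow(6, -1), 453), Pow(Add(Add(85, 62), Pow(14, -1)), -1)) = Mul(Add(Rational(1, 6), 453), Pow(Add(147, Rational(1, 14)), -1)) = Mul(Rational(2719, 6), Pow(Rational(2059, 14), -1)) = Mul(Rational(2719, 6), Rational(14, 2059)) = Rational(19033, 6177)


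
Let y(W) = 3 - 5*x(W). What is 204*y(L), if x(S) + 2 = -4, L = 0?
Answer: 6732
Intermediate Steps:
x(S) = -6 (x(S) = -2 - 4 = -6)
y(W) = 33 (y(W) = 3 - 5*(-6) = 3 + 30 = 33)
204*y(L) = 204*33 = 6732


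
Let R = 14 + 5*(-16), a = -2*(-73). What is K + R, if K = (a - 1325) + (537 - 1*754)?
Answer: -1462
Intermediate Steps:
a = 146
K = -1396 (K = (146 - 1325) + (537 - 1*754) = -1179 + (537 - 754) = -1179 - 217 = -1396)
R = -66 (R = 14 - 80 = -66)
K + R = -1396 - 66 = -1462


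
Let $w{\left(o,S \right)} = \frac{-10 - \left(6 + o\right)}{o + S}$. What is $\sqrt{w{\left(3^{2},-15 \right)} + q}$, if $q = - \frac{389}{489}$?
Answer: $\frac{\sqrt{358274}}{326} \approx 1.8361$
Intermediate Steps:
$q = - \frac{389}{489}$ ($q = \left(-389\right) \frac{1}{489} = - \frac{389}{489} \approx -0.7955$)
$w{\left(o,S \right)} = \frac{-16 - o}{S + o}$
$\sqrt{w{\left(3^{2},-15 \right)} + q} = \sqrt{\frac{-16 - 3^{2}}{-15 + 3^{2}} - \frac{389}{489}} = \sqrt{\frac{-16 - 9}{-15 + 9} - \frac{389}{489}} = \sqrt{\frac{-16 - 9}{-6} - \frac{389}{489}} = \sqrt{\left(- \frac{1}{6}\right) \left(-25\right) - \frac{389}{489}} = \sqrt{\frac{25}{6} - \frac{389}{489}} = \sqrt{\frac{1099}{326}} = \frac{\sqrt{358274}}{326}$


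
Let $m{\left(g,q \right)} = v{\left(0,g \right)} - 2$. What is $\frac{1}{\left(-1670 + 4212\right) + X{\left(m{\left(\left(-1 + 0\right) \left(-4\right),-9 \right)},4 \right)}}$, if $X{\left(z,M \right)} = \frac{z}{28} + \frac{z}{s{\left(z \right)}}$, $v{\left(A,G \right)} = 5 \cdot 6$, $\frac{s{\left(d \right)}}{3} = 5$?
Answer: $\frac{15}{38173} \approx 0.00039295$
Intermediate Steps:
$s{\left(d \right)} = 15$ ($s{\left(d \right)} = 3 \cdot 5 = 15$)
$v{\left(A,G \right)} = 30$
$m{\left(g,q \right)} = 28$ ($m{\left(g,q \right)} = 30 - 2 = 28$)
$X{\left(z,M \right)} = \frac{43 z}{420}$ ($X{\left(z,M \right)} = \frac{z}{28} + \frac{z}{15} = \frac{43 z}{420}$)
$\frac{1}{\left(-1670 + 4212\right) + X{\left(m{\left(\left(-1 + 0\right) \left(-4\right),-9 \right)},4 \right)}} = \frac{1}{\left(-1670 + 4212\right) + \frac{43}{420} \cdot 28} = \frac{1}{2542 + \frac{43}{15}} = \frac{1}{\frac{38173}{15}} = \frac{15}{38173}$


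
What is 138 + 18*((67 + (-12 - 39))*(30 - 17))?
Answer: 3882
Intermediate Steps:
138 + 18*((67 + (-12 - 39))*(30 - 17)) = 138 + 18*((67 - 51)*13) = 138 + 18*(16*13) = 138 + 18*208 = 138 + 3744 = 3882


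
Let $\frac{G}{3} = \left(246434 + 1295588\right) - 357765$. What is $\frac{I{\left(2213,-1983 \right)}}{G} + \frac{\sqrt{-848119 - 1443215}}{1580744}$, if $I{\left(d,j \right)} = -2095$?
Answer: $- \frac{2095}{3552771} + \frac{i \sqrt{2291334}}{1580744} \approx -0.00058968 + 0.0009576 i$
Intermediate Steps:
$G = 3552771$ ($G = 3 \left(\left(246434 + 1295588\right) - 357765\right) = 3 \left(1542022 - 357765\right) = 3 \cdot 1184257 = 3552771$)
$\frac{I{\left(2213,-1983 \right)}}{G} + \frac{\sqrt{-848119 - 1443215}}{1580744} = - \frac{2095}{3552771} + \frac{\sqrt{-848119 - 1443215}}{1580744} = \left(-2095\right) \frac{1}{3552771} + \sqrt{-2291334} \cdot \frac{1}{1580744} = - \frac{2095}{3552771} + i \sqrt{2291334} \cdot \frac{1}{1580744} = - \frac{2095}{3552771} + \frac{i \sqrt{2291334}}{1580744}$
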